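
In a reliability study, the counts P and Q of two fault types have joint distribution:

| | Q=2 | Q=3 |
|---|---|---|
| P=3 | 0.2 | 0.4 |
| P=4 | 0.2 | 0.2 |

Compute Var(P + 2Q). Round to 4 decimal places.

E[P] = 3.4,  E[Q] = 2.6,  E[PQ] = 8.8
Var(P) = 11.8 − (3.4)² = 0.24;  Var(Q) = 7 − (2.6)² = 0.24
Cov(P,Q) = 8.8 − (3.4)(2.6) = -0.04
Var(P + 2Q) = (1)²·0.24 + (2)²·0.24 + 2·(1)·(2)·-0.04 = 1.04

1.0400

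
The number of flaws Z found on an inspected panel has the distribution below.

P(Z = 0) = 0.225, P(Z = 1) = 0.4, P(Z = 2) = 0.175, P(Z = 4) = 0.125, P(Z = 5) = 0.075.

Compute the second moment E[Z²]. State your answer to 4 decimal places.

E[Z²] = (0)²(0.225) + (1)²(0.4) + (2)²(0.175) + (4)²(0.125) + (5)²(0.075) = 4.975

4.9750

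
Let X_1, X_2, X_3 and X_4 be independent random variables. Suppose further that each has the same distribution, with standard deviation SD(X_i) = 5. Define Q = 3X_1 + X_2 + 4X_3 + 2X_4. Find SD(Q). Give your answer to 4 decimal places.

V(X_i) = (5)² = 25
By independence, V(Q) = (3)²V(X_1) + (1)²V(X_2) + (4)²V(X_3) + (2)²V(X_4)
= (3)²·25 + (1)²·25 + (4)²·25 + (2)²·25 = 750
SD(Q) = √750 ≈ 27.3861

27.3861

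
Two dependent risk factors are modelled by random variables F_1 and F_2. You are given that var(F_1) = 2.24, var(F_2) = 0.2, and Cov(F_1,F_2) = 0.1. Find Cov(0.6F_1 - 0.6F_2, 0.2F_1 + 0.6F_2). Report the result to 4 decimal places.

Cov(0.6F_1 - 0.6F_2, 0.2F_1 + 0.6F_2) = (0.6)(0.2)var(F_1) + (-0.6)(0.6)var(F_2) + [(0.6)(0.6) + (-0.6)(0.2)]Cov(F_1,F_2)
= 0.12·2.24 + -0.36·0.2 + 0.24·0.1 = 0.2208

0.2208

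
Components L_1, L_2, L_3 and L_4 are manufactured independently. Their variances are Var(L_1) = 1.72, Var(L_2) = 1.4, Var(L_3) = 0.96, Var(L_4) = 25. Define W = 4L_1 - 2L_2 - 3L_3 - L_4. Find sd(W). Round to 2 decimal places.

By independence, Var(W) = (4)²Var(L_1) + (-2)²Var(L_2) + (-3)²Var(L_3) + (-1)²Var(L_4)
= (4)²·1.72 + (-2)²·1.4 + (-3)²·0.96 + (-1)²·25 = 66.76
sd(W) = √66.76 ≈ 8.17

8.17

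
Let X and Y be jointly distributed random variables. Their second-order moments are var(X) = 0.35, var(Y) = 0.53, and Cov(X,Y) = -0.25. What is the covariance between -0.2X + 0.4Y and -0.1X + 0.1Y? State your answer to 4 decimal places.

Cov(-0.2X + 0.4Y, -0.1X + 0.1Y) = (-0.2)(-0.1)var(X) + (0.4)(0.1)var(Y) + [(-0.2)(0.1) + (0.4)(-0.1)]Cov(X,Y)
= 0.02·0.35 + 0.04·0.53 + -0.06·-0.25 = 0.0432

0.0432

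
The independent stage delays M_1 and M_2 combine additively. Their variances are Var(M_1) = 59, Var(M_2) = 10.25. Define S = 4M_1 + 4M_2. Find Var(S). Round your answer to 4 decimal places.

By independence, Var(S) = (4)²Var(M_1) + (4)²Var(M_2)
= (4)²·59 + (4)²·10.25 = 1108

1108.0000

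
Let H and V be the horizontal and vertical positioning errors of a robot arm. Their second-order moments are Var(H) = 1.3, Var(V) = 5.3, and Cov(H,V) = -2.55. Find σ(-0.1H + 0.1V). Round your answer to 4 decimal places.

0.3421

Var(-0.1H + 0.1V) = (-0.1)²·Var(H) + (0.1)²·Var(V) + 2·(-0.1)·(0.1)·Cov(H,V)
= 0.01·1.3 + 0.01·5.3 + -0.02·-2.55 = 0.117
σ(-0.1H + 0.1V) = √0.117 ≈ 0.3421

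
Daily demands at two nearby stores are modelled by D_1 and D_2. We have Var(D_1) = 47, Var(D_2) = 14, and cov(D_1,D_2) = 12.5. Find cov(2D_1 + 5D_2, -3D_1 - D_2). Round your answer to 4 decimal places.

-564.5000

cov(2D_1 + 5D_2, -3D_1 - D_2) = (2)(-3)Var(D_1) + (5)(-1)Var(D_2) + [(2)(-1) + (5)(-3)]cov(D_1,D_2)
= -6·47 + -5·14 + -17·12.5 = -564.5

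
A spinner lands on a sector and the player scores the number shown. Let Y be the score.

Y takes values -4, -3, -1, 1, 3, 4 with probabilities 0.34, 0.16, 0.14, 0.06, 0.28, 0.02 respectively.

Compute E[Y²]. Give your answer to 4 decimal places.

9.9200

E[Y²] = (-4)²(0.34) + (-3)²(0.16) + (-1)²(0.14) + (1)²(0.06) + (3)²(0.28) + (4)²(0.02) = 9.92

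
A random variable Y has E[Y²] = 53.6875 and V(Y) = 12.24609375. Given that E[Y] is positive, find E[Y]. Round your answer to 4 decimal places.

6.4375

(E[Y])² = E[Y²] − V(Y) = 53.6875 − 12.24609375 = 41.44140625
E[Y] = √41.44140625 = 6.4375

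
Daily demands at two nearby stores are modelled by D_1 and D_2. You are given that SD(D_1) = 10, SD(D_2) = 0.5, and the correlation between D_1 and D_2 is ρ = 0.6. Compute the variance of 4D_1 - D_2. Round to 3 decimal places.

Var(D_1) = (10)² = 100;  Var(D_2) = (0.5)² = 0.25
Cov(D_1,D_2) = ρ·SD(D_1)·SD(D_2) = 0.6·10·0.5 = 3
Var(4D_1 - D_2) = (4)²·Var(D_1) + (-1)²·Var(D_2) + 2·(4)·(-1)·Cov(D_1,D_2)
= 16·100 + 1·0.25 + -8·3 = 1576.25

1576.250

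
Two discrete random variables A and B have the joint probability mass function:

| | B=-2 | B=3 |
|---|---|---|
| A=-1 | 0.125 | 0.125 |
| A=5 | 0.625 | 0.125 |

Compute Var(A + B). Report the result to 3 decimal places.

7.688

E[A] = 3.5,  E[B] = -0.75,  E[AB] = -4.5
Var(A) = 19 − (3.5)² = 6.75;  Var(B) = 5.25 − (-0.75)² = 4.6875
Cov(A,B) = -4.5 − (3.5)(-0.75) = -1.875
Var(A + B) = (1)²·6.75 + (1)²·4.6875 + 2·(1)·(1)·-1.875 = 7.6875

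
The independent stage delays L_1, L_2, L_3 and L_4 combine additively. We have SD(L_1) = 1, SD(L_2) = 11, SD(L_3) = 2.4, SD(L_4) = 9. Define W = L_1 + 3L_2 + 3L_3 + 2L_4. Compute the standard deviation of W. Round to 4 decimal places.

V(L_1) = 1, V(L_2) = 121, V(L_3) = 5.76, V(L_4) = 81
By independence, V(W) = (1)²V(L_1) + (3)²V(L_2) + (3)²V(L_3) + (2)²V(L_4)
= (1)²·1 + (3)²·121 + (3)²·5.76 + (2)²·81 = 1465.84
SD(W) = √1465.84 ≈ 38.2863

38.2863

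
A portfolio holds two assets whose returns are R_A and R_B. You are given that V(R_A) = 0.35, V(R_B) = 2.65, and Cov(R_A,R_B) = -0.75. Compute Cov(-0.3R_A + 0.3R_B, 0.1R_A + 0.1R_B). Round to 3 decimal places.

Cov(-0.3R_A + 0.3R_B, 0.1R_A + 0.1R_B) = (-0.3)(0.1)V(R_A) + (0.3)(0.1)V(R_B) + [(-0.3)(0.1) + (0.3)(0.1)]Cov(R_A,R_B)
= -0.03·0.35 + 0.03·2.65 + 0·-0.75 = 0.069

0.069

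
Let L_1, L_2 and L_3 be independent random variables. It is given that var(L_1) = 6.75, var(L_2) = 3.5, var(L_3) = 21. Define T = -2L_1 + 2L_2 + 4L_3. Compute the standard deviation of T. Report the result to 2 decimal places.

19.42

By independence, var(T) = (-2)²var(L_1) + (2)²var(L_2) + (4)²var(L_3)
= (-2)²·6.75 + (2)²·3.5 + (4)²·21 = 377
σ(T) = √377 ≈ 19.42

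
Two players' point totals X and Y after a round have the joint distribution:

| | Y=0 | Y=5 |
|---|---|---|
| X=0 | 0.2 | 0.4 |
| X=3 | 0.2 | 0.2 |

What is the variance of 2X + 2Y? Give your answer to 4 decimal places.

E[X] = 1.2,  E[Y] = 3,  E[XY] = 3
Var(X) = 3.6 − (1.2)² = 2.16;  Var(Y) = 15 − (3)² = 6
Cov(X,Y) = 3 − (1.2)(3) = -0.6
Var(2X + 2Y) = (2)²·2.16 + (2)²·6 + 2·(2)·(2)·-0.6 = 27.84

27.8400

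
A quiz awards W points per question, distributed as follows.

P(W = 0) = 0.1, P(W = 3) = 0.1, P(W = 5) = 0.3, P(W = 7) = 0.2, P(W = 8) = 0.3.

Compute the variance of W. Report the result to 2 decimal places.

6.04

E[W] = (0)(0.1) + (3)(0.1) + (5)(0.3) + (7)(0.2) + (8)(0.3) = 5.6
E[W²] = (0)²(0.1) + (3)²(0.1) + (5)²(0.3) + (7)²(0.2) + (8)²(0.3) = 37.4
V(W) = E[W²] − (E[W])² = 37.4 − (5.6)² = 6.04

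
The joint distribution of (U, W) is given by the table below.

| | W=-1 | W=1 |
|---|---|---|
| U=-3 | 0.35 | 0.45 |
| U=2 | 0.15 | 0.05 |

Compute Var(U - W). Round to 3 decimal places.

6.000

E[U] = -2,  E[W] = 0,  E[UW] = -0.5
Var(U) = 8 − (-2)² = 4;  Var(W) = 1 − (0)² = 1
Cov(U,W) = -0.5 − (-2)(0) = -0.5
Var(U - W) = (1)²·4 + (-1)²·1 + 2·(1)·(-1)·-0.5 = 6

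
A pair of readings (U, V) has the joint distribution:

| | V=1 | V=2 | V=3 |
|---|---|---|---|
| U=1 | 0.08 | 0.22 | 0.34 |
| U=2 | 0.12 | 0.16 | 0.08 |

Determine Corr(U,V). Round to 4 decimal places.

E[U] = 1.36,  E[V] = 2.22
E[UV] = 2.9
Cov(U,V) = E[UV] − E[U]E[V] = 2.9 − (1.36)(2.22) = -0.1192
Var(U) = 0.2304,  Var(V) = 0.5716
ρ = -0.1192 / √(0.2304·0.5716) ≈ -0.3285

-0.3285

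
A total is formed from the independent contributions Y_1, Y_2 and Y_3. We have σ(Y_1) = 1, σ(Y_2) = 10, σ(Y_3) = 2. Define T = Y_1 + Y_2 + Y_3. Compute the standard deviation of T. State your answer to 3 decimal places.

V(Y_1) = 1, V(Y_2) = 100, V(Y_3) = 4
By independence, V(T) = (1)²V(Y_1) + (1)²V(Y_2) + (1)²V(Y_3)
= (1)²·1 + (1)²·100 + (1)²·4 = 105
σ(T) = √105 ≈ 10.247

10.247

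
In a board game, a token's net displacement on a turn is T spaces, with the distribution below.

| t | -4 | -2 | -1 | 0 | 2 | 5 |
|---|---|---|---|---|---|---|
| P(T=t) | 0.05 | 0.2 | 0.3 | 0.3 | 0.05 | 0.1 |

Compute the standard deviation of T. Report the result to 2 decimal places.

E[T] = (-4)(0.05) + (-2)(0.2) + (-1)(0.3) + (0)(0.3) + (2)(0.05) + (5)(0.1) = -0.3
E[T²] = (-4)²(0.05) + (-2)²(0.2) + (-1)²(0.3) + (0)²(0.3) + (2)²(0.05) + (5)²(0.1) = 4.6
Var(T) = E[T²] − (E[T])² = 4.6 − (-0.3)² = 4.51
sd(T) = √4.51 ≈ 2.12

2.12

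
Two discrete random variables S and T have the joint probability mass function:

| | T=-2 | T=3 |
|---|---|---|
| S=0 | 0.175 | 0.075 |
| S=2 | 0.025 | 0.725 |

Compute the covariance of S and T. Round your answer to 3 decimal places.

E[S] = 1.5,  E[T] = 2
E[ST] = 4.25
Cov(S,T) = E[ST] − E[S]E[T] = 4.25 − (1.5)(2) = 1.25

1.250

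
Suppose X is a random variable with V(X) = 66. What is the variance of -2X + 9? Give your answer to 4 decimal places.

264.0000

V(-2X + 9) = (-2)²·V(X) = 4·66 = 264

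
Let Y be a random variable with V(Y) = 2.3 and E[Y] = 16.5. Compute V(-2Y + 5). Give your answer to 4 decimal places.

V(-2Y + 5) = (-2)²·V(Y) = 4·2.3 = 9.2

9.2000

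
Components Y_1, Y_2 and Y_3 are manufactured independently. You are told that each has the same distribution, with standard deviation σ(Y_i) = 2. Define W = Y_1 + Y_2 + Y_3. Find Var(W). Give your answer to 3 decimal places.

12.000

Var(Y_i) = (2)² = 4
By independence, Var(W) = (1)²Var(Y_1) + (1)²Var(Y_2) + (1)²Var(Y_3)
= (1)²·4 + (1)²·4 + (1)²·4 = 12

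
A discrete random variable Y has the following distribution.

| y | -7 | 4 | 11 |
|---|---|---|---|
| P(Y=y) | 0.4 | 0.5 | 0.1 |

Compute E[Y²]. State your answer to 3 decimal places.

E[Y²] = (-7)²(0.4) + (4)²(0.5) + (11)²(0.1) = 39.7

39.700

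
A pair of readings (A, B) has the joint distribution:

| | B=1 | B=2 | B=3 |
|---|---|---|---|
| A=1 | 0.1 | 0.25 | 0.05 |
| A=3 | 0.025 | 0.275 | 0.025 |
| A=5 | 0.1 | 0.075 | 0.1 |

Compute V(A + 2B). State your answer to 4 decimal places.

4.5775

E[A] = 2.75,  E[B] = 1.95,  E[AB] = 5.45
V(A) = 10.2 − (2.75)² = 2.6375;  V(B) = 4.2 − (1.95)² = 0.3975
Cov(A,B) = 5.45 − (2.75)(1.95) = 0.0875
V(A + 2B) = (1)²·2.6375 + (2)²·0.3975 + 2·(1)·(2)·0.0875 = 4.5775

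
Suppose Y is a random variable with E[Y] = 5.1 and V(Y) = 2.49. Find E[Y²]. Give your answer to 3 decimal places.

28.500

E[Y²] = V(Y) + (E[Y])² = 2.49 + (5.1)² = 28.5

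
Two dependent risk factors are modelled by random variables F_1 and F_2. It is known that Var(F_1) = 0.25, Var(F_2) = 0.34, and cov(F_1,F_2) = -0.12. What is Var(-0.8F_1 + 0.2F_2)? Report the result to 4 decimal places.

Var(-0.8F_1 + 0.2F_2) = (-0.8)²·Var(F_1) + (0.2)²·Var(F_2) + 2·(-0.8)·(0.2)·cov(F_1,F_2)
= 0.64·0.25 + 0.04·0.34 + -0.32·-0.12 = 0.212

0.2120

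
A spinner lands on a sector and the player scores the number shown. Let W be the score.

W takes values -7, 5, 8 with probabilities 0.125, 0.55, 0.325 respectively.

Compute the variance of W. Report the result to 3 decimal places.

20.649

E[W] = (-7)(0.125) + (5)(0.55) + (8)(0.325) = 4.475
E[W²] = (-7)²(0.125) + (5)²(0.55) + (8)²(0.325) = 40.675
V(W) = E[W²] − (E[W])² = 40.675 − (4.475)² = 20.649375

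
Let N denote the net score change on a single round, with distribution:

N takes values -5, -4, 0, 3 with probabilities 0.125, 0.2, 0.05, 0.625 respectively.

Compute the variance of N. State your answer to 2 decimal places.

E[N] = (-5)(0.125) + (-4)(0.2) + (0)(0.05) + (3)(0.625) = 0.45
E[N²] = (-5)²(0.125) + (-4)²(0.2) + (0)²(0.05) + (3)²(0.625) = 11.95
V(N) = E[N²] − (E[N])² = 11.95 − (0.45)² = 11.7475

11.75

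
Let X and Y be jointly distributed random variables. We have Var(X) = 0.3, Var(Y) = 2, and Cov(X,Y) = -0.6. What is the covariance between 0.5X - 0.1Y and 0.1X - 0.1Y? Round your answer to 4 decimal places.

0.0710

Cov(0.5X - 0.1Y, 0.1X - 0.1Y) = (0.5)(0.1)Var(X) + (-0.1)(-0.1)Var(Y) + [(0.5)(-0.1) + (-0.1)(0.1)]Cov(X,Y)
= 0.05·0.3 + 0.01·2 + -0.06·-0.6 = 0.071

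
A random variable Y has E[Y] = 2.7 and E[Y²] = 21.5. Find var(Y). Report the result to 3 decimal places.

var(Y) = 21.5 − (2.7)² = 14.21

14.210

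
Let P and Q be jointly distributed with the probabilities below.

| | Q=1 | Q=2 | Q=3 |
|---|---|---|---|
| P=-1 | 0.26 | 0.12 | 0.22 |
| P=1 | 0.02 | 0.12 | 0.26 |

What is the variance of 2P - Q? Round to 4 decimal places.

E[P] = -0.2,  E[Q] = 2.2,  E[PQ] = -0.12
var(P) = 1 − (-0.2)² = 0.96;  var(Q) = 5.56 − (2.2)² = 0.72
cov(P,Q) = -0.12 − (-0.2)(2.2) = 0.32
var(2P - Q) = (2)²·0.96 + (-1)²·0.72 + 2·(2)·(-1)·0.32 = 3.28

3.2800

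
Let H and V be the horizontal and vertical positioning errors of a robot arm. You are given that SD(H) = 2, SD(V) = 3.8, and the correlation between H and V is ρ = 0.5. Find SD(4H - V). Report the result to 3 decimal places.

var(H) = (2)² = 4;  var(V) = (3.8)² = 14.44
cov(H,V) = ρ·SD(H)·SD(V) = 0.5·2·3.8 = 3.8
var(4H - V) = (4)²·var(H) + (-1)²·var(V) + 2·(4)·(-1)·cov(H,V)
= 16·4 + 1·14.44 + -8·3.8 = 48.04
SD(4H - V) = √48.04 ≈ 6.931

6.931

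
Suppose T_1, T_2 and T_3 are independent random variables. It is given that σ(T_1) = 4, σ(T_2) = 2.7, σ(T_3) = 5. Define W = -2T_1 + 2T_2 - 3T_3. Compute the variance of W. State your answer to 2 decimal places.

V(T_1) = 16, V(T_2) = 7.29, V(T_3) = 25
By independence, V(W) = (-2)²V(T_1) + (2)²V(T_2) + (-3)²V(T_3)
= (-2)²·16 + (2)²·7.29 + (-3)²·25 = 318.16

318.16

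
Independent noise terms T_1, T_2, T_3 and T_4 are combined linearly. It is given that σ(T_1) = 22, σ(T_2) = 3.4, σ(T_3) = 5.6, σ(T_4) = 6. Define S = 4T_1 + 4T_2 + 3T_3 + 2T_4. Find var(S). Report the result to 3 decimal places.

8355.200

var(T_1) = 484, var(T_2) = 11.56, var(T_3) = 31.36, var(T_4) = 36
By independence, var(S) = (4)²var(T_1) + (4)²var(T_2) + (3)²var(T_3) + (2)²var(T_4)
= (4)²·484 + (4)²·11.56 + (3)²·31.36 + (2)²·36 = 8355.2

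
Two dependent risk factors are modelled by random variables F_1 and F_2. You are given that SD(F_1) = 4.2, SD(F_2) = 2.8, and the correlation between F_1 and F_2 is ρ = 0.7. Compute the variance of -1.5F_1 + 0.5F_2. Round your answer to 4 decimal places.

29.3020

Var(F_1) = (4.2)² = 17.64;  Var(F_2) = (2.8)² = 7.84
Cov(F_1,F_2) = ρ·SD(F_1)·SD(F_2) = 0.7·4.2·2.8 = 8.232
Var(-1.5F_1 + 0.5F_2) = (-1.5)²·Var(F_1) + (0.5)²·Var(F_2) + 2·(-1.5)·(0.5)·Cov(F_1,F_2)
= 2.25·17.64 + 0.25·7.84 + -1.5·8.232 = 29.302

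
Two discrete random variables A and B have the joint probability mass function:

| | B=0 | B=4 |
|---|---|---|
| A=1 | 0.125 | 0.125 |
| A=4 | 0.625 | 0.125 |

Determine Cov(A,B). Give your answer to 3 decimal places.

E[A] = 3.25,  E[B] = 1
E[AB] = 2.5
Cov(A,B) = E[AB] − E[A]E[B] = 2.5 − (3.25)(1) = -0.75

-0.750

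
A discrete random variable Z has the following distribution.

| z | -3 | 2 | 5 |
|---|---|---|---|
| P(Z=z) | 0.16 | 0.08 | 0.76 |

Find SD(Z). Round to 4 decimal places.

2.9410

E[Z] = (-3)(0.16) + (2)(0.08) + (5)(0.76) = 3.48
E[Z²] = (-3)²(0.16) + (2)²(0.08) + (5)²(0.76) = 20.76
Var(Z) = E[Z²] − (E[Z])² = 20.76 − (3.48)² = 8.6496
SD(Z) = √8.6496 ≈ 2.9410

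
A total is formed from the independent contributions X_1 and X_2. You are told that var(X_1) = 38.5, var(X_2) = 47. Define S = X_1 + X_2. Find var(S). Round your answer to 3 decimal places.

85.500

By independence, var(S) = (1)²var(X_1) + (1)²var(X_2)
= (1)²·38.5 + (1)²·47 = 85.5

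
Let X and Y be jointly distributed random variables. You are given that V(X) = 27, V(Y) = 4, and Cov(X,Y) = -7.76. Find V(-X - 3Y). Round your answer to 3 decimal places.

16.440

V(-X - 3Y) = (-1)²·V(X) + (-3)²·V(Y) + 2·(-1)·(-3)·Cov(X,Y)
= 1·27 + 9·4 + 6·-7.76 = 16.44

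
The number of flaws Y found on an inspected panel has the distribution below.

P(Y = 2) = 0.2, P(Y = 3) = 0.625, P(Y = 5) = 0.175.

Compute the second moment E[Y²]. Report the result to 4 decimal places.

E[Y²] = (2)²(0.2) + (3)²(0.625) + (5)²(0.175) = 10.8

10.8000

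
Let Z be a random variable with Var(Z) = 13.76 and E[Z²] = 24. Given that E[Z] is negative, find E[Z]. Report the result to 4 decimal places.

(E[Z])² = E[Z²] − Var(Z) = 24 − 13.76 = 10.24
E[Z] = −√10.24 = -3.2

-3.2000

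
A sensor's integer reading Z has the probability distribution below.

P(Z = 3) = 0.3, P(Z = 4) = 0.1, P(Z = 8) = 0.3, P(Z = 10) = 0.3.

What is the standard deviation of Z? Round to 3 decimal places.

E[Z] = (3)(0.3) + (4)(0.1) + (8)(0.3) + (10)(0.3) = 6.7
E[Z²] = (3)²(0.3) + (4)²(0.1) + (8)²(0.3) + (10)²(0.3) = 53.5
Var(Z) = E[Z²] − (E[Z])² = 53.5 − (6.7)² = 8.61
σ(Z) = √8.61 ≈ 2.934

2.934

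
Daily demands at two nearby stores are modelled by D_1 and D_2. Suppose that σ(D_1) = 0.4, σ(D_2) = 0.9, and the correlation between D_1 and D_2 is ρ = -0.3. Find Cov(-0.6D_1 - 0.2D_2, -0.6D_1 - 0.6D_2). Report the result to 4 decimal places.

0.1030

Var(D_1) = (0.4)² = 0.16;  Var(D_2) = (0.9)² = 0.81
Cov(D_1,D_2) = ρ·σ(D_1)·σ(D_2) = -0.3·0.4·0.9 = -0.108
Cov(-0.6D_1 - 0.2D_2, -0.6D_1 - 0.6D_2) = (-0.6)(-0.6)Var(D_1) + (-0.2)(-0.6)Var(D_2) + [(-0.6)(-0.6) + (-0.2)(-0.6)]Cov(D_1,D_2)
= 0.36·0.16 + 0.12·0.81 + 0.48·-0.108 = 0.10296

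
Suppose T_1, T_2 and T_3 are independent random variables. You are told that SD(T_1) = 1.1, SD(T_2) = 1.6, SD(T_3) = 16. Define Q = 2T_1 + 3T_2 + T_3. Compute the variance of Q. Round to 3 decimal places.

283.880

var(T_1) = 1.21, var(T_2) = 2.56, var(T_3) = 256
By independence, var(Q) = (2)²var(T_1) + (3)²var(T_2) + (1)²var(T_3)
= (2)²·1.21 + (3)²·2.56 + (1)²·256 = 283.88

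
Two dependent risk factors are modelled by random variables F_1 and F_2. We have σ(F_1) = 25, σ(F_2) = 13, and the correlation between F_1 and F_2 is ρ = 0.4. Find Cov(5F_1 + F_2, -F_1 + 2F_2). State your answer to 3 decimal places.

V(F_1) = (25)² = 625;  V(F_2) = (13)² = 169
Cov(F_1,F_2) = ρ·σ(F_1)·σ(F_2) = 0.4·25·13 = 130
Cov(5F_1 + F_2, -F_1 + 2F_2) = (5)(-1)V(F_1) + (1)(2)V(F_2) + [(5)(2) + (1)(-1)]Cov(F_1,F_2)
= -5·625 + 2·169 + 9·130 = -1617

-1617.000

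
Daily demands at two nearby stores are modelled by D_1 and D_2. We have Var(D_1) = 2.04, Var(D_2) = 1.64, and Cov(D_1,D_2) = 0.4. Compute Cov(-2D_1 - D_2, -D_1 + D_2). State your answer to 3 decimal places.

Cov(-2D_1 - D_2, -D_1 + D_2) = (-2)(-1)Var(D_1) + (-1)(1)Var(D_2) + [(-2)(1) + (-1)(-1)]Cov(D_1,D_2)
= 2·2.04 + -1·1.64 + -1·0.4 = 2.04

2.040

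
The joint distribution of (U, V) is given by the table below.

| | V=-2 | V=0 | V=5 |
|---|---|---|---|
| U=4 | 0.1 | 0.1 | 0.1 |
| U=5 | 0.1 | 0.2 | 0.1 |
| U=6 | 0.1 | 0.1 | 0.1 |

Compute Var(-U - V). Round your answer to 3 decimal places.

E[U] = 5,  E[V] = 0.9,  E[UV] = 4.5
Var(U) = 25.6 − (5)² = 0.6;  Var(V) = 8.7 − (0.9)² = 7.89
cov(U,V) = 4.5 − (5)(0.9) = 0
Var(-U - V) = (-1)²·0.6 + (-1)²·7.89 + 2·(-1)·(-1)·0 = 8.49

8.490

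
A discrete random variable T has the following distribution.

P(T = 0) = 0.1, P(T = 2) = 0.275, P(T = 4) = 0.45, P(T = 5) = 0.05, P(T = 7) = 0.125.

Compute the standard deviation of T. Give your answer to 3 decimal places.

1.897

E[T] = (0)(0.1) + (2)(0.275) + (4)(0.45) + (5)(0.05) + (7)(0.125) = 3.475
E[T²] = (0)²(0.1) + (2)²(0.275) + (4)²(0.45) + (5)²(0.05) + (7)²(0.125) = 15.675
Var(T) = E[T²] − (E[T])² = 15.675 − (3.475)² = 3.599375
SD(T) = √3.599375 ≈ 1.897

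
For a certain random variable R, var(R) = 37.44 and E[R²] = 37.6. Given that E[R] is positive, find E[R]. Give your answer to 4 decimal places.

0.4000

(E[R])² = E[R²] − var(R) = 37.6 − 37.44 = 0.16
E[R] = √0.16 = 0.4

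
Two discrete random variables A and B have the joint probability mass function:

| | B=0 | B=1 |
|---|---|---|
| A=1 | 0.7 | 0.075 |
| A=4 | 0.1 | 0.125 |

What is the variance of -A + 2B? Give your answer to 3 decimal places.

1.249

E[A] = 1.675,  E[B] = 0.2,  E[AB] = 0.575
var(A) = 4.375 − (1.675)² = 1.569375;  var(B) = 0.2 − (0.2)² = 0.16
Cov(A,B) = 0.575 − (1.675)(0.2) = 0.24
var(-A + 2B) = (-1)²·1.569375 + (2)²·0.16 + 2·(-1)·(2)·0.24 = 1.249375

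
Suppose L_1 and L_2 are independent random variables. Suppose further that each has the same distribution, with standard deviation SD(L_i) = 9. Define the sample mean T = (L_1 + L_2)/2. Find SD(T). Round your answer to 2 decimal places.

var(L_i) = (9)² = 81
By independence, var(T) = (0.5)²var(L_1) + (0.5)²var(L_2)
= (0.5)²·81 + (0.5)²·81 = 40.5
SD(T) = √40.5 ≈ 6.36

6.36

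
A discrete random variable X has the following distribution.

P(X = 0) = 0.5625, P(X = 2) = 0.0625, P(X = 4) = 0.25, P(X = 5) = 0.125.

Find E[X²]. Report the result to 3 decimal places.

E[X²] = (0)²(0.5625) + (2)²(0.0625) + (4)²(0.25) + (5)²(0.125) = 7.375

7.375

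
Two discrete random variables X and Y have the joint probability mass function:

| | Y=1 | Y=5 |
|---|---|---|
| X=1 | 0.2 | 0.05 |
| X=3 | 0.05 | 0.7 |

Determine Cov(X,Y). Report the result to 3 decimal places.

E[X] = 2.5,  E[Y] = 4
E[XY] = 11.1
Cov(X,Y) = E[XY] − E[X]E[Y] = 11.1 − (2.5)(4) = 1.1

1.100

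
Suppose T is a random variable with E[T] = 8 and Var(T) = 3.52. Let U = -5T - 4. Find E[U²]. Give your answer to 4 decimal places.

2024.0000

E[-5T - 4] = -5·8 − 4 = -44
Var(-5T - 4) = (-5)²·3.52 = 88
E[U²] = Var(U) + (E[U])² = 88 + (-44)² = 2024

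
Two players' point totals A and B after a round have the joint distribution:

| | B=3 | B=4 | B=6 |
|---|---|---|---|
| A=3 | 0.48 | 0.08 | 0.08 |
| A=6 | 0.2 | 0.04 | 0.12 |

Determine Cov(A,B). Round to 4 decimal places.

E[A] = 4.08,  E[B] = 3.72
E[AB] = 15.6
Cov(A,B) = E[AB] − E[A]E[B] = 15.6 − (4.08)(3.72) = 0.4224

0.4224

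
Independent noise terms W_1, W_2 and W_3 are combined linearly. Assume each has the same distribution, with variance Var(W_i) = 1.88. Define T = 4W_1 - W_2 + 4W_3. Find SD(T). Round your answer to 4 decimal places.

By independence, Var(T) = (4)²Var(W_1) + (-1)²Var(W_2) + (4)²Var(W_3)
= (4)²·1.88 + (-1)²·1.88 + (4)²·1.88 = 62.04
SD(T) = √62.04 ≈ 7.8765

7.8765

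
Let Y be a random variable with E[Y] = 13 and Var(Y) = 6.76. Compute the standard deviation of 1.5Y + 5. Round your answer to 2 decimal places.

3.90

Var(1.5Y + 5) = (1.5)²·6.76 = 15.21
sd(1.5Y + 5) = √15.21 ≈ 3.90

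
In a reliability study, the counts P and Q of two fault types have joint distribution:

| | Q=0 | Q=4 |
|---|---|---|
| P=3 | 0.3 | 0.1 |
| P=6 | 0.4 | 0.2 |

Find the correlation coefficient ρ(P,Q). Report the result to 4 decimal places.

E[P] = 4.8,  E[Q] = 1.2
E[PQ] = 6
Cov(P,Q) = E[PQ] − E[P]E[Q] = 6 − (4.8)(1.2) = 0.24
var(P) = 2.16,  var(Q) = 3.36
ρ = 0.24 / √(2.16·3.36) ≈ 0.0891

0.0891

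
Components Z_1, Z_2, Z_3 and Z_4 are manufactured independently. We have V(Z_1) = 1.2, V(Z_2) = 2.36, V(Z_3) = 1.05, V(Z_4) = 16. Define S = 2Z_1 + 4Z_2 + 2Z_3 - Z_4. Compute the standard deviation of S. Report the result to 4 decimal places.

7.9221

By independence, V(S) = (2)²V(Z_1) + (4)²V(Z_2) + (2)²V(Z_3) + (-1)²V(Z_4)
= (2)²·1.2 + (4)²·2.36 + (2)²·1.05 + (-1)²·16 = 62.76
sd(S) = √62.76 ≈ 7.9221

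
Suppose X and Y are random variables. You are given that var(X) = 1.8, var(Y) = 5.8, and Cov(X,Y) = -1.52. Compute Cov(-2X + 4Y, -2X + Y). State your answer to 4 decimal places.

45.6000

Cov(-2X + 4Y, -2X + Y) = (-2)(-2)var(X) + (4)(1)var(Y) + [(-2)(1) + (4)(-2)]Cov(X,Y)
= 4·1.8 + 4·5.8 + -10·-1.52 = 45.6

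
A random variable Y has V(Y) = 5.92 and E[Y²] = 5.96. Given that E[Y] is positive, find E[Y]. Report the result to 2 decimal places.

0.20

(E[Y])² = E[Y²] − V(Y) = 5.96 − 5.92 = 0.04
E[Y] = √0.04 = 0.2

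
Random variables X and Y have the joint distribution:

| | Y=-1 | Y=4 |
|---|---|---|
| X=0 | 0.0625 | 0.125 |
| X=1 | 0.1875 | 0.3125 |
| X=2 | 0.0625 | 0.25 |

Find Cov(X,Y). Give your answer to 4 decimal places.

0.1953

E[X] = 1.125,  E[Y] = 2.4375
E[XY] = 2.9375
Cov(X,Y) = E[XY] − E[X]E[Y] = 2.9375 − (1.125)(2.4375) = 0.1953125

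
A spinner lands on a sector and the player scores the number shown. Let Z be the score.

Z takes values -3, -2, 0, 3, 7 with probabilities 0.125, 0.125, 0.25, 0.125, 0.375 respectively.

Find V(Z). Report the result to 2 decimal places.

E[Z] = (-3)(0.125) + (-2)(0.125) + (0)(0.25) + (3)(0.125) + (7)(0.375) = 2.375
E[Z²] = (-3)²(0.125) + (-2)²(0.125) + (0)²(0.25) + (3)²(0.125) + (7)²(0.375) = 21.125
V(Z) = E[Z²] − (E[Z])² = 21.125 − (2.375)² = 15.484375

15.48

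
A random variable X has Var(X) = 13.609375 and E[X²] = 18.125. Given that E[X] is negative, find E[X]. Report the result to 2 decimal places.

(E[X])² = E[X²] − Var(X) = 18.125 − 13.609375 = 4.515625
E[X] = −√4.515625 = -2.125

-2.13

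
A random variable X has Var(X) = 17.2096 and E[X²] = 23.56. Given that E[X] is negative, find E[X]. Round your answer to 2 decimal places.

-2.52

(E[X])² = E[X²] − Var(X) = 23.56 − 17.2096 = 6.3504
E[X] = −√6.3504 = -2.52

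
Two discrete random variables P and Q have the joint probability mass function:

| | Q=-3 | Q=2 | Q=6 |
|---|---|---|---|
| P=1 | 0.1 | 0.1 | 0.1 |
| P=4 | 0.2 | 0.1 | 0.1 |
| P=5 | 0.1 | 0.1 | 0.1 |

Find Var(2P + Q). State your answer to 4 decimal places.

23.6000

E[P] = 3.4,  E[Q] = 1.2,  E[PQ] = 3.8
Var(P) = 14.2 − (3.4)² = 2.64;  Var(Q) = 15.6 − (1.2)² = 14.16
Cov(P,Q) = 3.8 − (3.4)(1.2) = -0.28
Var(2P + Q) = (2)²·2.64 + (1)²·14.16 + 2·(2)·(1)·-0.28 = 23.6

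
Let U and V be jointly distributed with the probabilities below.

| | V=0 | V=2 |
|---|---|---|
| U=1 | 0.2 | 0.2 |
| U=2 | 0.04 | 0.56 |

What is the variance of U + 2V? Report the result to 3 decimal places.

3.990

E[U] = 1.6,  E[V] = 1.52,  E[UV] = 2.64
Var(U) = 2.8 − (1.6)² = 0.24;  Var(V) = 3.04 − (1.52)² = 0.7296
cov(U,V) = 2.64 − (1.6)(1.52) = 0.208
Var(U + 2V) = (1)²·0.24 + (2)²·0.7296 + 2·(1)·(2)·0.208 = 3.9904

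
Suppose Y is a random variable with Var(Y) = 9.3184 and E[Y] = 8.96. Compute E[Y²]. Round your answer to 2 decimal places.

89.60

E[Y²] = Var(Y) + (E[Y])² = 9.3184 + (8.96)² = 89.6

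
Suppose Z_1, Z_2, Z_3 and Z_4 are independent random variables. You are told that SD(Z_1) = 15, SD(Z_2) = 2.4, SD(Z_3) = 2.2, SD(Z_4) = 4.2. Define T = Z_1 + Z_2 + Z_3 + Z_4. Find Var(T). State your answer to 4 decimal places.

253.2400

Var(Z_1) = 225, Var(Z_2) = 5.76, Var(Z_3) = 4.84, Var(Z_4) = 17.64
By independence, Var(T) = (1)²Var(Z_1) + (1)²Var(Z_2) + (1)²Var(Z_3) + (1)²Var(Z_4)
= (1)²·225 + (1)²·5.76 + (1)²·4.84 + (1)²·17.64 = 253.24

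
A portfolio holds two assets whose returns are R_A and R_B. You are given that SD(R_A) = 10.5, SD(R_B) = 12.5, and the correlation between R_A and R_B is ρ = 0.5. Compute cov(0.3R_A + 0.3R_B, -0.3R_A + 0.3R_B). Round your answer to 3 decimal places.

Var(R_A) = (10.5)² = 110.25;  Var(R_B) = (12.5)² = 156.25
cov(R_A,R_B) = ρ·SD(R_A)·SD(R_B) = 0.5·10.5·12.5 = 65.625
cov(0.3R_A + 0.3R_B, -0.3R_A + 0.3R_B) = (0.3)(-0.3)Var(R_A) + (0.3)(0.3)Var(R_B) + [(0.3)(0.3) + (0.3)(-0.3)]cov(R_A,R_B)
= -0.09·110.25 + 0.09·156.25 + 0·65.625 = 4.14

4.140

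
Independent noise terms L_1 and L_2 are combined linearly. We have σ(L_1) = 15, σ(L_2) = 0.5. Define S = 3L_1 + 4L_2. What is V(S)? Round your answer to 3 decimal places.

V(L_1) = 225, V(L_2) = 0.25
By independence, V(S) = (3)²V(L_1) + (4)²V(L_2)
= (3)²·225 + (4)²·0.25 = 2029

2029.000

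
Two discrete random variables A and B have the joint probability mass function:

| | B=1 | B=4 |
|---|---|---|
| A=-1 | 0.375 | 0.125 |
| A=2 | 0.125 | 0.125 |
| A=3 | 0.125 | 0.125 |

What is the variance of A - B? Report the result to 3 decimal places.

E[A] = 0.75,  E[B] = 2.125,  E[AB] = 2.25
var(A) = 3.75 − (0.75)² = 3.1875;  var(B) = 6.625 − (2.125)² = 2.109375
cov(A,B) = 2.25 − (0.75)(2.125) = 0.65625
var(A - B) = (1)²·3.1875 + (-1)²·2.109375 + 2·(1)·(-1)·0.65625 = 3.984375

3.984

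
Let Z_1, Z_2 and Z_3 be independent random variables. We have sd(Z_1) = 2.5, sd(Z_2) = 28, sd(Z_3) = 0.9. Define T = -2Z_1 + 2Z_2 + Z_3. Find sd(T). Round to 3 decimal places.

Var(Z_1) = 6.25, Var(Z_2) = 784, Var(Z_3) = 0.81
By independence, Var(T) = (-2)²Var(Z_1) + (2)²Var(Z_2) + (1)²Var(Z_3)
= (-2)²·6.25 + (2)²·784 + (1)²·0.81 = 3161.81
sd(T) = √3161.81 ≈ 56.230

56.230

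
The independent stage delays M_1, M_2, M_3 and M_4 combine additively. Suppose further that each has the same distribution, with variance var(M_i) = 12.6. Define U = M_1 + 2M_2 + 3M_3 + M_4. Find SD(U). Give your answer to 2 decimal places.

13.75

By independence, var(U) = (1)²var(M_1) + (2)²var(M_2) + (3)²var(M_3) + (1)²var(M_4)
= (1)²·12.6 + (2)²·12.6 + (3)²·12.6 + (1)²·12.6 = 189
SD(U) = √189 ≈ 13.75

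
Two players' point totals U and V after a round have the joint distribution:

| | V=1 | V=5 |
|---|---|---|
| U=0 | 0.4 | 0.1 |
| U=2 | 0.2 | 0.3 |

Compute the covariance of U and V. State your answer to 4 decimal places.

0.8000

E[U] = 1,  E[V] = 2.6
E[UV] = 3.4
cov(U,V) = E[UV] − E[U]E[V] = 3.4 − (1)(2.6) = 0.8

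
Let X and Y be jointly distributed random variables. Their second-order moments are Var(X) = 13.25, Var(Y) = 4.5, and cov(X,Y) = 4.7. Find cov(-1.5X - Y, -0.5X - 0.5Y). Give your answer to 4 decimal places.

18.0625

cov(-1.5X - Y, -0.5X - 0.5Y) = (-1.5)(-0.5)Var(X) + (-1)(-0.5)Var(Y) + [(-1.5)(-0.5) + (-1)(-0.5)]cov(X,Y)
= 0.75·13.25 + 0.5·4.5 + 1.25·4.7 = 18.0625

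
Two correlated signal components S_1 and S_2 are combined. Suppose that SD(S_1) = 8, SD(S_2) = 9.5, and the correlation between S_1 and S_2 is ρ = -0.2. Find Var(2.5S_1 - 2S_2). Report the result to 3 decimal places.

Var(S_1) = (8)² = 64;  Var(S_2) = (9.5)² = 90.25
cov(S_1,S_2) = ρ·SD(S_1)·SD(S_2) = -0.2·8·9.5 = -15.2
Var(2.5S_1 - 2S_2) = (2.5)²·Var(S_1) + (-2)²·Var(S_2) + 2·(2.5)·(-2)·cov(S_1,S_2)
= 6.25·64 + 4·90.25 + -10·-15.2 = 913

913.000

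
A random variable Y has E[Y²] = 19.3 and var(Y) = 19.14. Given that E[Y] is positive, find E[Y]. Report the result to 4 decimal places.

0.4000

(E[Y])² = E[Y²] − var(Y) = 19.3 − 19.14 = 0.16
E[Y] = √0.16 = 0.4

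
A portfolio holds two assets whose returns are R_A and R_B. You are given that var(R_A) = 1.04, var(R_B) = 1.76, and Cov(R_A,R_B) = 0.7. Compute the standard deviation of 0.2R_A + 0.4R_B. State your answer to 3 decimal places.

var(0.2R_A + 0.4R_B) = (0.2)²·var(R_A) + (0.4)²·var(R_B) + 2·(0.2)·(0.4)·Cov(R_A,R_B)
= 0.04·1.04 + 0.16·1.76 + 0.16·0.7 = 0.4352
SD(0.2R_A + 0.4R_B) = √0.4352 ≈ 0.660

0.660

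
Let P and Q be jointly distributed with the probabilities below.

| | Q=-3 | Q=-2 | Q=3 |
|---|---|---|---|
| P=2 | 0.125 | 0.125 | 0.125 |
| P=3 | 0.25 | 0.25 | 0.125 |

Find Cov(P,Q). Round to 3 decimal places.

E[P] = 2.625,  E[Q] = -1.125
E[PQ] = -3.125
Cov(P,Q) = E[PQ] − E[P]E[Q] = -3.125 − (2.625)(-1.125) = -0.171875

-0.172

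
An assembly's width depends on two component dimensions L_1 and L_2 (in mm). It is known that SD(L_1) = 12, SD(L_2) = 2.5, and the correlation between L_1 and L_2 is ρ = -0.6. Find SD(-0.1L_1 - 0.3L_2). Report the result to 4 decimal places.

Var(L_1) = (12)² = 144;  Var(L_2) = (2.5)² = 6.25
Cov(L_1,L_2) = ρ·SD(L_1)·SD(L_2) = -0.6·12·2.5 = -18
Var(-0.1L_1 - 0.3L_2) = (-0.1)²·Var(L_1) + (-0.3)²·Var(L_2) + 2·(-0.1)·(-0.3)·Cov(L_1,L_2)
= 0.01·144 + 0.09·6.25 + 0.06·-18 = 0.9225
SD(-0.1L_1 - 0.3L_2) = √0.9225 ≈ 0.9605

0.9605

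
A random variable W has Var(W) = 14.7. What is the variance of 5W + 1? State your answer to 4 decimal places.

367.5000

Var(5W + 1) = (5)²·Var(W) = 25·14.7 = 367.5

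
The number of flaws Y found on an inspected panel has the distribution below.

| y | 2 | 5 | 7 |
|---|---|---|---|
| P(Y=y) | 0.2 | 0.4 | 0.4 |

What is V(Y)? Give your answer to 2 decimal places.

E[Y] = (2)(0.2) + (5)(0.4) + (7)(0.4) = 5.2
E[Y²] = (2)²(0.2) + (5)²(0.4) + (7)²(0.4) = 30.4
V(Y) = E[Y²] − (E[Y])² = 30.4 − (5.2)² = 3.36

3.36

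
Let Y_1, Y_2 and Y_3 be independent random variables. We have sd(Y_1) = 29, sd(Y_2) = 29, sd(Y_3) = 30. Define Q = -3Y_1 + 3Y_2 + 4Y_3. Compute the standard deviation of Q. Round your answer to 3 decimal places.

171.866

var(Y_1) = 841, var(Y_2) = 841, var(Y_3) = 900
By independence, var(Q) = (-3)²var(Y_1) + (3)²var(Y_2) + (4)²var(Y_3)
= (-3)²·841 + (3)²·841 + (4)²·900 = 29538
sd(Q) = √29538 ≈ 171.866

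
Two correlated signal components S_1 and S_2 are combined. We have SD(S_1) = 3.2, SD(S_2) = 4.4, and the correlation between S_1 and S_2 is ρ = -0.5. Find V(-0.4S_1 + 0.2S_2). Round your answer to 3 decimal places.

V(S_1) = (3.2)² = 10.24;  V(S_2) = (4.4)² = 19.36
Cov(S_1,S_2) = ρ·SD(S_1)·SD(S_2) = -0.5·3.2·4.4 = -7.04
V(-0.4S_1 + 0.2S_2) = (-0.4)²·V(S_1) + (0.2)²·V(S_2) + 2·(-0.4)·(0.2)·Cov(S_1,S_2)
= 0.16·10.24 + 0.04·19.36 + -0.16·-7.04 = 3.5392

3.539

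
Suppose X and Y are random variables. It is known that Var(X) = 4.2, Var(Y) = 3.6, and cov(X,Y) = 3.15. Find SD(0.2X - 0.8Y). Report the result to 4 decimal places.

Var(0.2X - 0.8Y) = (0.2)²·Var(X) + (-0.8)²·Var(Y) + 2·(0.2)·(-0.8)·cov(X,Y)
= 0.04·4.2 + 0.64·3.6 + -0.32·3.15 = 1.464
SD(0.2X - 0.8Y) = √1.464 ≈ 1.2100

1.2100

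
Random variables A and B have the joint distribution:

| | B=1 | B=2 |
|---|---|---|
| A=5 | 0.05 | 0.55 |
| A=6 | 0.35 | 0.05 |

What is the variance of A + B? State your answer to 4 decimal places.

E[A] = 5.4,  E[B] = 1.6,  E[AB] = 8.45
V(A) = 29.4 − (5.4)² = 0.24;  V(B) = 2.8 − (1.6)² = 0.24
Cov(A,B) = 8.45 − (5.4)(1.6) = -0.19
V(A + B) = (1)²·0.24 + (1)²·0.24 + 2·(1)·(1)·-0.19 = 0.1

0.1000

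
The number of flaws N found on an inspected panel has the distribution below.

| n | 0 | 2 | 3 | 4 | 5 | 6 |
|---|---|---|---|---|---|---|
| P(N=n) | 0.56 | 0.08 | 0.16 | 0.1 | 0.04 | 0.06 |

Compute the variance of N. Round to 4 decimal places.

E[N] = (0)(0.56) + (2)(0.08) + (3)(0.16) + (4)(0.1) + (5)(0.04) + (6)(0.06) = 1.6
E[N²] = (0)²(0.56) + (2)²(0.08) + (3)²(0.16) + (4)²(0.1) + (5)²(0.04) + (6)²(0.06) = 6.52
Var(N) = E[N²] − (E[N])² = 6.52 − (1.6)² = 3.96

3.9600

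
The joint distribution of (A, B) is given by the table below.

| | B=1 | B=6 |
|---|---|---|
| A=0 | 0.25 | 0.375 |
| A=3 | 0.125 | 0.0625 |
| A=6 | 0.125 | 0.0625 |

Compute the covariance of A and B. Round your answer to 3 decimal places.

E[A] = 1.6875,  E[B] = 3.5
E[AB] = 4.5
Cov(A,B) = E[AB] − E[A]E[B] = 4.5 − (1.6875)(3.5) = -1.40625

-1.406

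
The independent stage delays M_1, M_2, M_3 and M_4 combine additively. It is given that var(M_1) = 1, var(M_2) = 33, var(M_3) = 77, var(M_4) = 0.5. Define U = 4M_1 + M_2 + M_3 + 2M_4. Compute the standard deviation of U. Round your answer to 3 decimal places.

By independence, var(U) = (4)²var(M_1) + (1)²var(M_2) + (1)²var(M_3) + (2)²var(M_4)
= (4)²·1 + (1)²·33 + (1)²·77 + (2)²·0.5 = 128
SD(U) = √128 ≈ 11.314

11.314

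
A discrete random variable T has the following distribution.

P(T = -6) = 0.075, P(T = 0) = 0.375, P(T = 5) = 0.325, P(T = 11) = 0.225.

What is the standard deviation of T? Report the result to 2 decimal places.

E[T] = (-6)(0.075) + (0)(0.375) + (5)(0.325) + (11)(0.225) = 3.65
E[T²] = (-6)²(0.075) + (0)²(0.375) + (5)²(0.325) + (11)²(0.225) = 38.05
var(T) = E[T²] − (E[T])² = 38.05 − (3.65)² = 24.7275
σ(T) = √24.7275 ≈ 4.97

4.97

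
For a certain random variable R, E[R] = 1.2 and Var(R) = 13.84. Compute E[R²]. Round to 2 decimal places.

E[R²] = Var(R) + (E[R])² = 13.84 + (1.2)² = 15.28

15.28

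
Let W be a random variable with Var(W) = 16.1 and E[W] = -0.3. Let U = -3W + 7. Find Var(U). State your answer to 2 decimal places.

Var(-3W + 7) = (-3)²·Var(W) = 9·16.1 = 144.9

144.90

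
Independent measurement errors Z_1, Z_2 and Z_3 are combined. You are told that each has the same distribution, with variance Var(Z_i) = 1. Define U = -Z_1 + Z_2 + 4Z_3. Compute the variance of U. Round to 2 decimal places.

By independence, Var(U) = (-1)²Var(Z_1) + (1)²Var(Z_2) + (4)²Var(Z_3)
= (-1)²·1 + (1)²·1 + (4)²·1 = 18

18.00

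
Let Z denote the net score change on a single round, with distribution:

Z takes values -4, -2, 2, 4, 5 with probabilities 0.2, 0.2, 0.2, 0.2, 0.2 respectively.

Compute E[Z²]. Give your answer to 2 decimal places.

13.00

E[Z²] = (-4)²(0.2) + (-2)²(0.2) + (2)²(0.2) + (4)²(0.2) + (5)²(0.2) = 13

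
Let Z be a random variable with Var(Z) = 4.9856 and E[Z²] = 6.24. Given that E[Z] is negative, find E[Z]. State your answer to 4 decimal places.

-1.1200

(E[Z])² = E[Z²] − Var(Z) = 6.24 − 4.9856 = 1.2544
E[Z] = −√1.2544 = -1.12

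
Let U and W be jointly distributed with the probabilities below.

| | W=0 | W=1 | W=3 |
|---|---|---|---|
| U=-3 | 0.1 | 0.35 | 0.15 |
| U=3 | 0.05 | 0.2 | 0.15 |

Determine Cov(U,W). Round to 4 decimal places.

0.4200

E[U] = -0.6,  E[W] = 1.45
E[UW] = -0.45
Cov(U,W) = E[UW] − E[U]E[W] = -0.45 − (-0.6)(1.45) = 0.42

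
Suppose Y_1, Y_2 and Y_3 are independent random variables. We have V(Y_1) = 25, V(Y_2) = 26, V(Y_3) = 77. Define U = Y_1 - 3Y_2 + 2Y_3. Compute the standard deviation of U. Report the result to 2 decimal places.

23.81

By independence, V(U) = (1)²V(Y_1) + (-3)²V(Y_2) + (2)²V(Y_3)
= (1)²·25 + (-3)²·26 + (2)²·77 = 567
sd(U) = √567 ≈ 23.81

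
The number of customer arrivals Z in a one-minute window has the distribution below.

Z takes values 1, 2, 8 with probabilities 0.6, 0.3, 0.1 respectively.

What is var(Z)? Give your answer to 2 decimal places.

4.20

E[Z] = (1)(0.6) + (2)(0.3) + (8)(0.1) = 2
E[Z²] = (1)²(0.6) + (2)²(0.3) + (8)²(0.1) = 8.2
var(Z) = E[Z²] − (E[Z])² = 8.2 − (2)² = 4.2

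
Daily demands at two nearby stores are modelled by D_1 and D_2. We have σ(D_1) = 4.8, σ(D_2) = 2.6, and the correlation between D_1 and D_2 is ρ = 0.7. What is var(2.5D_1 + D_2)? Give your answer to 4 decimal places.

var(D_1) = (4.8)² = 23.04;  var(D_2) = (2.6)² = 6.76
cov(D_1,D_2) = ρ·σ(D_1)·σ(D_2) = 0.7·4.8·2.6 = 8.736
var(2.5D_1 + D_2) = (2.5)²·var(D_1) + (1)²·var(D_2) + 2·(2.5)·(1)·cov(D_1,D_2)
= 6.25·23.04 + 1·6.76 + 5·8.736 = 194.44

194.4400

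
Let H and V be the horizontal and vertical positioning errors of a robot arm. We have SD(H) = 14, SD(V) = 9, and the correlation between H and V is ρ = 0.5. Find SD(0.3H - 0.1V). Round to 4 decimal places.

Var(H) = (14)² = 196;  Var(V) = (9)² = 81
Cov(H,V) = ρ·SD(H)·SD(V) = 0.5·14·9 = 63
Var(0.3H - 0.1V) = (0.3)²·Var(H) + (-0.1)²·Var(V) + 2·(0.3)·(-0.1)·Cov(H,V)
= 0.09·196 + 0.01·81 + -0.06·63 = 14.67
SD(0.3H - 0.1V) = √14.67 ≈ 3.8301

3.8301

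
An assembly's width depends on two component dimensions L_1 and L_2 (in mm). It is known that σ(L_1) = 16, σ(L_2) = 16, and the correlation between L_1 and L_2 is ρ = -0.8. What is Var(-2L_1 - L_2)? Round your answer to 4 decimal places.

460.8000

Var(L_1) = (16)² = 256;  Var(L_2) = (16)² = 256
Cov(L_1,L_2) = ρ·σ(L_1)·σ(L_2) = -0.8·16·16 = -204.8
Var(-2L_1 - L_2) = (-2)²·Var(L_1) + (-1)²·Var(L_2) + 2·(-2)·(-1)·Cov(L_1,L_2)
= 4·256 + 1·256 + 4·-204.8 = 460.8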